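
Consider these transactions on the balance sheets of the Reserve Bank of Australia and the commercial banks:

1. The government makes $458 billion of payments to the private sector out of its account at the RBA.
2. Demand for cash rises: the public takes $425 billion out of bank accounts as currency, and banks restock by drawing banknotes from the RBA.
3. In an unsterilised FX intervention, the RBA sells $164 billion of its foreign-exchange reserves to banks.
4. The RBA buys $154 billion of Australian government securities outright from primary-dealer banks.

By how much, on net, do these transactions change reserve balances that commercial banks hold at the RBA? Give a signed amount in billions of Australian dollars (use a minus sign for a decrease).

RBA balance sheet:
  Assets:      Securities +$154B, Foreign assets −$164B
  Liabilities: Bank reserves +$23B, Currency in circulation +$425B, Government deposits −$458B
Commercial banking system:
  Assets:      Reserves at CB +$23B, Securities −$154B, Foreign assets +$164B
  Liabilities: Checkable deposits +$33B
So the change in reserve balances that commercial banks hold at the RBA is +$23 billion.

+$23 billion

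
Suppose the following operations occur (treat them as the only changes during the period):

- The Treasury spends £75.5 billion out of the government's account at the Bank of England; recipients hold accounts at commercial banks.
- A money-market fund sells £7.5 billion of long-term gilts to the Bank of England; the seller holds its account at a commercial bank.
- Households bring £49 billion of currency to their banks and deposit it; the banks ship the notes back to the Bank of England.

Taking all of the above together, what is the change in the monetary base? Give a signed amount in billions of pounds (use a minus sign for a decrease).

Bank of England balance sheet:
  Assets:      Securities +£7.5B
  Liabilities: Bank reserves +£132B, Currency in circulation −£49B, Government deposits −£75.5B
Monetary base = currency + reserves: −£49B + (+£132B) = +£83 billion.

+£83 billion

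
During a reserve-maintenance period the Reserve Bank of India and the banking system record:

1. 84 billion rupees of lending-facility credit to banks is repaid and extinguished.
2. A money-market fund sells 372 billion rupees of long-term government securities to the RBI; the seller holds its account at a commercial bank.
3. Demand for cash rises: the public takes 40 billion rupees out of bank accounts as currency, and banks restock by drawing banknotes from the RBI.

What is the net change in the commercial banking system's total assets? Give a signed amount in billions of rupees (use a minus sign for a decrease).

RBI balance sheet:
  Assets:      Securities +372B, Loans to banks −84B
  Liabilities: Bank reserves +248B, Currency in circulation +40B
Commercial banking system:
  Assets:      Reserves at CB +248B
  Liabilities: Checkable deposits +332B, Borrowings from CB −84B
Change in total bank assets = +248 billion.

+248 billion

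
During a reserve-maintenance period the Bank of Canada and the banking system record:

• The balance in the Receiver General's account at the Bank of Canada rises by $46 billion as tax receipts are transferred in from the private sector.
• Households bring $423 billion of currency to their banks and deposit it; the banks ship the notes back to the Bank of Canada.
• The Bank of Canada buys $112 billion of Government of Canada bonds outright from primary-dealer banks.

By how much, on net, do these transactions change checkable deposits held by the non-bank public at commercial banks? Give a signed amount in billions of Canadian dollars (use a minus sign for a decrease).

+$377 billion

Government account inflow $46 billion: non-bank counterparties' bank balances fall → −$46B.
Currency deposit $423 billion: non-bank counterparties' bank balances rise → +$423B.
OMO purchase (from banks) $112 billion: the counterparty is a bank, so public deposits are unchanged → 0.
Net: −46 + 423 + 0 = +$377 billion.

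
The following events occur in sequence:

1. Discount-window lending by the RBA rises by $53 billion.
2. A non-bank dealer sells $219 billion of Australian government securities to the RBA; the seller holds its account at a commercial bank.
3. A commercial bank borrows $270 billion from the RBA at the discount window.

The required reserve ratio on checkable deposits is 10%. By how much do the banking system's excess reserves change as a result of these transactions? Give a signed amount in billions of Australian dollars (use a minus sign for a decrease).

Discount-window loan $53 billion: reserves +$53B, deposits 0.
Asset purchase (from non-banks) $219 billion: reserves +$219B, deposits +$219B.
Discount-window loan $270 billion: reserves +$270B, deposits 0.
Totals: Δreserves = +$542B, Δdeposits = +$219B.
Δrequired reserves = 10% × +$219B = +$21.9B.
Δexcess reserves = Δreserves − Δrequired = +$542B − (+$21.9B) = +$520.1 billion.

+$520.1 billion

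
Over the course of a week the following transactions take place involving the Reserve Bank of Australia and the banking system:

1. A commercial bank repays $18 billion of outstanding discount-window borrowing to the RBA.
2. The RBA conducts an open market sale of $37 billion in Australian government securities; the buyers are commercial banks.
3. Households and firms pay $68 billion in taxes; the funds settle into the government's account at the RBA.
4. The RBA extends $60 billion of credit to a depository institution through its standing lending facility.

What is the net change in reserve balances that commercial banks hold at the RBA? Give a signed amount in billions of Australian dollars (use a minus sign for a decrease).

Discount-window repayment $18 billion: repayment is debited from reserves → −$18B.
OMO sale (to banks) $37 billion: the buying banks pay out of their reserve balances → −$37B.
Government account inflow $68 billion: funds move from bank reserves into the government account → −$68B.
Discount-window loan $60 billion: the loan is credited to the bank's reserve account → +$60B.
Net: −18 − 37 − 68 + 60 = -$63 billion.

-$63 billion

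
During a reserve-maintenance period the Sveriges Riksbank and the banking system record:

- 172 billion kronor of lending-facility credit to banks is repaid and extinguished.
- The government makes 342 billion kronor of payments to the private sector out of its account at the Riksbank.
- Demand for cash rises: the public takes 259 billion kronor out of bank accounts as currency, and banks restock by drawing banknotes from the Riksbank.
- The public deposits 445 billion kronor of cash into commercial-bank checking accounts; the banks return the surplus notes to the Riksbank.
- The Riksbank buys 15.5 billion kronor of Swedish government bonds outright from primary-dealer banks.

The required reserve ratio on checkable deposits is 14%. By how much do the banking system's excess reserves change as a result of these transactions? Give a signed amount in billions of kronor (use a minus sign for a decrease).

Discount-window repayment 172 billion kronor: reserves −172B, deposits 0.
Government spending 342 billion kronor: reserves +342B, deposits +342B.
Currency withdrawal 259 billion kronor: reserves −259B, deposits −259B.
Currency deposit 445 billion kronor: reserves +445B, deposits +445B.
OMO purchase (from banks) 15.5 billion kronor: reserves +15.5B, deposits 0.
Totals: Δreserves = +371.5B, Δdeposits = +528B.
Δrequired reserves = 14% × +528B = +73.92B.
Δexcess reserves = Δreserves − Δrequired = +371.5B − (+73.92B) = +297.58 billion.

+297.58 billion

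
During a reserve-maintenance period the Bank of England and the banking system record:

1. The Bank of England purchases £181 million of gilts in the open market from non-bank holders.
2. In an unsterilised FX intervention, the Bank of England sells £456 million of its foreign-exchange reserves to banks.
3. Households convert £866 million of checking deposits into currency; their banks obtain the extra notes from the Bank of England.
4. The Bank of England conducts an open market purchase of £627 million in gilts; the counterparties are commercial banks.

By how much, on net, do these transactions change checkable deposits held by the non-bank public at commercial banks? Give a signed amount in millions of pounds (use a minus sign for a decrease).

-£685 million

Bank of England balance sheet:
  Assets:      Securities +£808M, Foreign assets −£456M
  Liabilities: Bank reserves −£514M, Currency in circulation +£866M
Commercial banking system:
  Assets:      Reserves at CB −£514M, Securities −£627M, Foreign assets +£456M
  Liabilities: Checkable deposits −£685M
So the change in checkable deposits held by the non-bank public at commercial banks is -£685 million.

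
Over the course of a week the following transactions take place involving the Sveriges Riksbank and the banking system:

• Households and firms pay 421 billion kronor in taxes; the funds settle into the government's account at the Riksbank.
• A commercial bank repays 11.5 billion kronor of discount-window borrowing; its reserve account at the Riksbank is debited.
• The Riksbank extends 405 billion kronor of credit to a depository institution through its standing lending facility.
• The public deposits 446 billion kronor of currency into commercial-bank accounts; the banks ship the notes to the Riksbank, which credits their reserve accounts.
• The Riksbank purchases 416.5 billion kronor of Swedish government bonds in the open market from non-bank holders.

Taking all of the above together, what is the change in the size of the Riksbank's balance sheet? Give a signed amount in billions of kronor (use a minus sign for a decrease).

Government account inflow 421 billion kronor: only the composition of liabilities changes → 0.
Discount-window repayment 11.5 billion kronor: a Riksbank asset is shed → −11.5B.
Discount-window loan 405 billion kronor: a Riksbank asset is acquired → +405B.
Currency deposit 446 billion kronor: only the composition of liabilities changes → 0.
Asset purchase (from non-banks) 416.5 billion kronor: a Riksbank asset is acquired → +416.5B.
Net: 0 − 11.5 + 405 + 0 + 416.5 = +810 billion.

+810 billion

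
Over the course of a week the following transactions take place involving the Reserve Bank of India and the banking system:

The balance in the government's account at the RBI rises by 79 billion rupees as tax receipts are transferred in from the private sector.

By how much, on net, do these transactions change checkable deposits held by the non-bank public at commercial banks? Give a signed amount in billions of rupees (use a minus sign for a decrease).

Government account inflow 79 billion rupees: non-bank counterparties' bank balances fall → −79B.

-79 billion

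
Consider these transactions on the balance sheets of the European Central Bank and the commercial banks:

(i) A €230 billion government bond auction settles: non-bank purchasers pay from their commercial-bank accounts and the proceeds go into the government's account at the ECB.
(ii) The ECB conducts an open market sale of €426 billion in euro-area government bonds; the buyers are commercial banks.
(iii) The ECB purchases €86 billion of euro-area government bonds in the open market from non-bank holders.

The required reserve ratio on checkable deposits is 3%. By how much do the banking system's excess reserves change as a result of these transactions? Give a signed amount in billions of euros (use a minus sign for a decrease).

Government account inflow €230 billion: reserves −€230B, deposits −€230B.
OMO sale (to banks) €426 billion: reserves −€426B, deposits 0.
Asset purchase (from non-banks) €86 billion: reserves +€86B, deposits +€86B.
Totals: Δreserves = −€570B, Δdeposits = −€144B.
Δrequired reserves = 3% × −€144B = −€4.32B.
Δexcess reserves = Δreserves − Δrequired = −€570B − (−€4.32B) = -€565.68 billion.

-€565.68 billion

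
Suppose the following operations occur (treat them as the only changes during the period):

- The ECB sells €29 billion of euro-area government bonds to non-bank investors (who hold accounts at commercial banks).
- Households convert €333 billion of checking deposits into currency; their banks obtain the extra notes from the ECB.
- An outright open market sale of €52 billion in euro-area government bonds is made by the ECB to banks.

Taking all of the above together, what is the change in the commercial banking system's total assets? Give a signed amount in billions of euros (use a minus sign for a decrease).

ECB balance sheet:
  Assets:      Securities −€81B
  Liabilities: Bank reserves −€414B, Currency in circulation +€333B
Commercial banking system:
  Assets:      Reserves at CB −€414B, Securities +€52B
  Liabilities: Checkable deposits −€362B
Change in total bank assets = -€362 billion.

-€362 billion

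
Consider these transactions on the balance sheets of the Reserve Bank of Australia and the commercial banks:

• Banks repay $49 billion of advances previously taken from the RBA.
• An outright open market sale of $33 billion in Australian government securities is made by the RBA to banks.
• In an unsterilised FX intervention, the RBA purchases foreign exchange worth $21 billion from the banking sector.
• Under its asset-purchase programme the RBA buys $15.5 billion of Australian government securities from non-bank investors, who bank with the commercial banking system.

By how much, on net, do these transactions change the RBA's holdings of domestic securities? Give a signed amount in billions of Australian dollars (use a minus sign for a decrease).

RBA balance sheet:
  Assets:      Securities −$17.5B, Loans to banks −$49B, Foreign assets +$21B
  Liabilities: Bank reserves −$45.5B
So the change in the RBA's holdings of domestic securities is -$17.5 billion.

-$17.5 billion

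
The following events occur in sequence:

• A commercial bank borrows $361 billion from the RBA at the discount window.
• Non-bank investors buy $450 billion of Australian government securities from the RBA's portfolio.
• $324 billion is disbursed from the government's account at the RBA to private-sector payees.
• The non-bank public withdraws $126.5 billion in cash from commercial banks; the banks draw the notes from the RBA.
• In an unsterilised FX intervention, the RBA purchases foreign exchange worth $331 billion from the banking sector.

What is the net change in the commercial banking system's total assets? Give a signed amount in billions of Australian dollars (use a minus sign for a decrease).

+$108.5 billion

Discount-window loan $361 billion: bank balance sheets expand → +$361B.
Asset sale (to non-banks) $450 billion: bank balance sheets shrink → −$450B.
Government spending $324 billion: bank balance sheets expand → +$324B.
Currency withdrawal $126.5 billion: bank balance sheets shrink → −$126.5B.
FX purchase $331 billion: just an asset swap on bank balance sheets → 0.
Net: 361 − 450 + 324 − 126.5 + 0 = +$108.5 billion.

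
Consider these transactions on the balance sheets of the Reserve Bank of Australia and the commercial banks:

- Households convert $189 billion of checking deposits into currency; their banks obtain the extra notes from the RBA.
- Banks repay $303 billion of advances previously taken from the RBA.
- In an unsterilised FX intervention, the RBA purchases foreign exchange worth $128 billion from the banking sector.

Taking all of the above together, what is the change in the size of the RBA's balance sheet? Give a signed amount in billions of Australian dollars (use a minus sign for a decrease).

-$175 billion

RBA balance sheet:
  Assets:      Loans to banks −$303B, Foreign assets +$128B
  Liabilities: Bank reserves −$364B, Currency in circulation +$189B
Commercial banking system:
  Assets:      Reserves at CB −$364B, Foreign assets −$128B
  Liabilities: Checkable deposits −$189B, Borrowings from CB −$303B
Change in total RBA assets = -$175 billion.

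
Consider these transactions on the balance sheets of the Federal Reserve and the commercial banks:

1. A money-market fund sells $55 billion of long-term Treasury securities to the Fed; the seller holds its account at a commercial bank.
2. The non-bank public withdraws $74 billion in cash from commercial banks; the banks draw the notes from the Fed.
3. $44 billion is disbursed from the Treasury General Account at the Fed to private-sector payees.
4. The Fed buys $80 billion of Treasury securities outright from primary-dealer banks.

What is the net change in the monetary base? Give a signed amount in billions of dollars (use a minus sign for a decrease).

Asset purchase (from non-banks) $55 billion: Fed balance sheet expands → +$55B.
Currency withdrawal $74 billion: just a shift between currency and reserves — both are base money → 0.
Government spending $44 billion: a non-base liability converts back to reserves → +$44B.
OMO purchase (from banks) $80 billion: Fed balance sheet expands → +$80B.
Net: 55 + 0 + 44 + 80 = +$179 billion.

+$179 billion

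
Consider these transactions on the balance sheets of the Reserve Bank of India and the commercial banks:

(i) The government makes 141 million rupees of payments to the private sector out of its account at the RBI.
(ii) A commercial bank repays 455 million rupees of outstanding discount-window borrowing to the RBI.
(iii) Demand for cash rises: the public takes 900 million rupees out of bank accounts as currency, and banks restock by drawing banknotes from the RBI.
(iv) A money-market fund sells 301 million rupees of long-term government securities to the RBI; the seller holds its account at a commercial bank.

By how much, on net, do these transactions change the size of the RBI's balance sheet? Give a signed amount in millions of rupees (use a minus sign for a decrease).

Government spending 141 million rupees: only the composition of liabilities changes → 0.
Discount-window repayment 455 million rupees: an RBI asset is shed → −455M.
Currency withdrawal 900 million rupees: only the composition of liabilities changes → 0.
Asset purchase (from non-banks) 301 million rupees: an RBI asset is acquired → +301M.
Net: 0 − 455 + 0 + 301 = -154 million.

-154 million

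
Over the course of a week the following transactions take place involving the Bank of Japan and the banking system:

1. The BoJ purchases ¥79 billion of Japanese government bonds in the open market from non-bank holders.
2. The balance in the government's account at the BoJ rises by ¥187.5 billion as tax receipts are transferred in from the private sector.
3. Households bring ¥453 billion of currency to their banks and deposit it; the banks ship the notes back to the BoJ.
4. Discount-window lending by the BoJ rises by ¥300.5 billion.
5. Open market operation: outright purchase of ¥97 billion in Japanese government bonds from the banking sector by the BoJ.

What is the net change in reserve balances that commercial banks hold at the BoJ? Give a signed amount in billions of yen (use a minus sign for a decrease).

BoJ balance sheet:
  Assets:      Securities +¥176B, Loans to banks +¥300.5B
  Liabilities: Bank reserves +¥742B, Currency in circulation −¥453B, Government deposits +¥187.5B
Commercial banking system:
  Assets:      Reserves at CB +¥742B, Securities −¥97B
  Liabilities: Checkable deposits +¥344.5B, Borrowings from CB +¥300.5B
So the change in reserve balances that commercial banks hold at the BoJ is +¥742 billion.

+¥742 billion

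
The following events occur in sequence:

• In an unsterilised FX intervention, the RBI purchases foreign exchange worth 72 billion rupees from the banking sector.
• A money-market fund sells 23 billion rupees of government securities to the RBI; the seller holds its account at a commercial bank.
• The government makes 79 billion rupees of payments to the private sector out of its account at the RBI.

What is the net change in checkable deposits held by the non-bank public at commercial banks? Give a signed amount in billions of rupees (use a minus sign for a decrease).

+102 billion

RBI balance sheet:
  Assets:      Securities +23B, Foreign assets +72B
  Liabilities: Bank reserves +174B, Government deposits −79B
Commercial banking system:
  Assets:      Reserves at CB +174B, Foreign assets −72B
  Liabilities: Checkable deposits +102B
So the change in checkable deposits held by the non-bank public at commercial banks is +102 billion.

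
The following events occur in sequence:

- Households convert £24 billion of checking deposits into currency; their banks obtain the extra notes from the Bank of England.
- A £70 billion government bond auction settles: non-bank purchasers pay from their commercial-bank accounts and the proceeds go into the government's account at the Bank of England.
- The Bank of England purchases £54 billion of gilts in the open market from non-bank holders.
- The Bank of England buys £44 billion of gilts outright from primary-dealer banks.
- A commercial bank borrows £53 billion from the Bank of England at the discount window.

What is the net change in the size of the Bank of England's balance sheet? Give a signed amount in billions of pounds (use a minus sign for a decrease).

Currency withdrawal £24 billion: only the composition of liabilities changes → 0.
Government account inflow £70 billion: only the composition of liabilities changes → 0.
Asset purchase (from non-banks) £54 billion: a Bank of England asset is acquired → +£54B.
OMO purchase (from banks) £44 billion: a Bank of England asset is acquired → +£44B.
Discount-window loan £53 billion: a Bank of England asset is acquired → +£53B.
Net: 0 + 0 + 54 + 44 + 53 = +£151 billion.

+£151 billion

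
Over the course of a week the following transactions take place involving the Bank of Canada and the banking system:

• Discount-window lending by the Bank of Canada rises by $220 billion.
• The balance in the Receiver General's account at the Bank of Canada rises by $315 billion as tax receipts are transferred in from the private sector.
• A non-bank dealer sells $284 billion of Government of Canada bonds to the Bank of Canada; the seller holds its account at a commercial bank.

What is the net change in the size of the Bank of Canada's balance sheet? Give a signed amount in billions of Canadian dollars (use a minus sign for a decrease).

Bank of Canada balance sheet:
  Assets:      Securities +$284B, Loans to banks +$220B
  Liabilities: Bank reserves +$189B, Government deposits +$315B
Commercial banking system:
  Assets:      Reserves at CB +$189B
  Liabilities: Checkable deposits −$31B, Borrowings from CB +$220B
Change in total Bank of Canada assets = +$504 billion.

+$504 billion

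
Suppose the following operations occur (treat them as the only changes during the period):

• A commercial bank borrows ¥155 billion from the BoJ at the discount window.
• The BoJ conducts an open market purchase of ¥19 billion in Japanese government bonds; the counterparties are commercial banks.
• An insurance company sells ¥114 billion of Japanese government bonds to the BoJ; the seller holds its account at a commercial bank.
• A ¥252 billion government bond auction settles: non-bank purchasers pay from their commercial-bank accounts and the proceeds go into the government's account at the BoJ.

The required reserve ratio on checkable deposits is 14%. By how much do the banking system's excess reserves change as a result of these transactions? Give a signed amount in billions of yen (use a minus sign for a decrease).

+¥55.32 billion

Discount-window loan ¥155 billion: reserves +¥155B, deposits 0.
OMO purchase (from banks) ¥19 billion: reserves +¥19B, deposits 0.
Asset purchase (from non-banks) ¥114 billion: reserves +¥114B, deposits +¥114B.
Government account inflow ¥252 billion: reserves −¥252B, deposits −¥252B.
Totals: Δreserves = +¥36B, Δdeposits = −¥138B.
Δrequired reserves = 14% × −¥138B = −¥19.32B.
Δexcess reserves = Δreserves − Δrequired = +¥36B − (−¥19.32B) = +¥55.32 billion.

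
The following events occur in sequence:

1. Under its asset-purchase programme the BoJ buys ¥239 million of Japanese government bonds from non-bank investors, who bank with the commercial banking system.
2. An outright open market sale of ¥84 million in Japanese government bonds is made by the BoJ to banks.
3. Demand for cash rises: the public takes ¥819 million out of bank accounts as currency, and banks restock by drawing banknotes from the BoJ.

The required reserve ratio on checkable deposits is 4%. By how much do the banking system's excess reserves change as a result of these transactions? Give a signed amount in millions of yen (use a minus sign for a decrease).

Asset purchase (from non-banks) ¥239 million: reserves +¥239M, deposits +¥239M.
OMO sale (to banks) ¥84 million: reserves −¥84M, deposits 0.
Currency withdrawal ¥819 million: reserves −¥819M, deposits −¥819M.
Totals: Δreserves = −¥664M, Δdeposits = −¥580M.
Δrequired reserves = 4% × −¥580M = −¥23.2M.
Δexcess reserves = Δreserves − Δrequired = −¥664M − (−¥23.2M) = -¥640.8 million.

-¥640.8 million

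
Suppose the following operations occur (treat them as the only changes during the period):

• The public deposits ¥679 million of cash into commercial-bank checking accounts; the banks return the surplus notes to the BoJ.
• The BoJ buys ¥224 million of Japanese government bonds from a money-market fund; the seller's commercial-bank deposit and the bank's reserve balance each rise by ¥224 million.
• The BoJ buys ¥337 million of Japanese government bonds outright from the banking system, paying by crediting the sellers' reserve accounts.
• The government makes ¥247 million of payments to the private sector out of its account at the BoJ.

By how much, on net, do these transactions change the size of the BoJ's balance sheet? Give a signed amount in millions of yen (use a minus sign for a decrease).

BoJ balance sheet:
  Assets:      Securities +¥561M
  Liabilities: Bank reserves +¥1487M, Currency in circulation −¥679M, Government deposits −¥247M
Commercial banking system:
  Assets:      Reserves at CB +¥1487M, Securities −¥337M
  Liabilities: Checkable deposits +¥1150M
Change in total BoJ assets = +¥561 million.

+¥561 million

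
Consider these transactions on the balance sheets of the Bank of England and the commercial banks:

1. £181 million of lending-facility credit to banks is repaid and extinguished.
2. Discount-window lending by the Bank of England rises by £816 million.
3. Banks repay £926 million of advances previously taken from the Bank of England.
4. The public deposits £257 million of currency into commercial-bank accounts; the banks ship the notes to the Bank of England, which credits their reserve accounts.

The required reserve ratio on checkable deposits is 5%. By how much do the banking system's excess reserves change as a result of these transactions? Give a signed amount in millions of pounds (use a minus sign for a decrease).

Discount-window repayment £181 million: reserves −£181M, deposits 0.
Discount-window loan £816 million: reserves +£816M, deposits 0.
Discount-window repayment £926 million: reserves −£926M, deposits 0.
Currency deposit £257 million: reserves +£257M, deposits +£257M.
Totals: Δreserves = −£34M, Δdeposits = +£257M.
Δrequired reserves = 5% × +£257M = +£12.85M.
Δexcess reserves = Δreserves − Δrequired = −£34M − (+£12.85M) = -£46.85 million.

-£46.85 million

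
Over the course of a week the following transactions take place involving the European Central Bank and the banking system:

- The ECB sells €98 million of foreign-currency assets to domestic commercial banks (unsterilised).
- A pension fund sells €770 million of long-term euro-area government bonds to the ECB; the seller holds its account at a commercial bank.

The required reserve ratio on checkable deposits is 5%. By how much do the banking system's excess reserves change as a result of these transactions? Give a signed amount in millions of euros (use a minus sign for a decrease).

+€633.5 million

FX sale €98 million: reserves −€98M, deposits 0.
Asset purchase (from non-banks) €770 million: reserves +€770M, deposits +€770M.
Totals: Δreserves = +€672M, Δdeposits = +€770M.
Δrequired reserves = 5% × +€770M = +€38.5M.
Δexcess reserves = Δreserves − Δrequired = +€672M − (+€38.5M) = +€633.5 million.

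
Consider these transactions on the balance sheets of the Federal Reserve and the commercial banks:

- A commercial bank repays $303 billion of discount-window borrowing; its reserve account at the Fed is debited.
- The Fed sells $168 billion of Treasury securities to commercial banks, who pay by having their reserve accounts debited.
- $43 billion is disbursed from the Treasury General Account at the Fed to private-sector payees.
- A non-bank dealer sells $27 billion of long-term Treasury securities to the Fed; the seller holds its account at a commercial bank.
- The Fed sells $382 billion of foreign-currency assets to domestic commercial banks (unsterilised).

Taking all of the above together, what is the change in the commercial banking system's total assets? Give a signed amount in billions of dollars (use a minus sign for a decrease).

-$233 billion

Discount-window repayment $303 billion: bank balance sheets shrink → −$303B.
OMO sale (to banks) $168 billion: just an asset swap on bank balance sheets → 0.
Government spending $43 billion: bank balance sheets expand → +$43B.
Asset purchase (from non-banks) $27 billion: bank balance sheets expand → +$27B.
FX sale $382 billion: just an asset swap on bank balance sheets → 0.
Net: −303 + 0 + 43 + 27 + 0 = -$233 billion.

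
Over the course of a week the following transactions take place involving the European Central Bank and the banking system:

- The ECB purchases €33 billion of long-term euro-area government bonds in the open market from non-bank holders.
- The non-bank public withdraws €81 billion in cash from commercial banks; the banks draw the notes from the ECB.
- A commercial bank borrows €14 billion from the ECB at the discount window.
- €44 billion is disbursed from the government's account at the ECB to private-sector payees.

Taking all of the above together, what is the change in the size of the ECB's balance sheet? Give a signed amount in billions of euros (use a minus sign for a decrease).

+€47 billion

Asset purchase (from non-banks) €33 billion: an ECB asset is acquired → +€33B.
Currency withdrawal €81 billion: only the composition of liabilities changes → 0.
Discount-window loan €14 billion: an ECB asset is acquired → +€14B.
Government spending €44 billion: only the composition of liabilities changes → 0.
Net: 33 + 0 + 14 + 0 = +€47 billion.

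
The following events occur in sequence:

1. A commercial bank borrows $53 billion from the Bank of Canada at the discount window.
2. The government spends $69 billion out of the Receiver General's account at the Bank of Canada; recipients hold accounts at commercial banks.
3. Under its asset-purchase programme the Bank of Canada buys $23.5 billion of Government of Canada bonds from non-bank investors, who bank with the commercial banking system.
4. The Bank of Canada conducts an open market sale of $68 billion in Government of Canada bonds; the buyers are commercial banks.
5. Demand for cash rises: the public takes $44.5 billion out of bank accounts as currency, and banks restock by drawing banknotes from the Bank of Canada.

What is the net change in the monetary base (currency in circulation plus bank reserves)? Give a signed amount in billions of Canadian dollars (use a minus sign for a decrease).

+$77.5 billion

Discount-window loan $53 billion: Bank of Canada balance sheet expands → +$53B.
Government spending $69 billion: a non-base liability converts back to reserves → +$69B.
Asset purchase (from non-banks) $23.5 billion: Bank of Canada balance sheet expands → +$23.5B.
OMO sale (to banks) $68 billion: Bank of Canada balance sheet contracts → −$68B.
Currency withdrawal $44.5 billion: just a shift between currency and reserves — both are base money → 0.
Net: 53 + 69 + 23.5 − 68 + 0 = +$77.5 billion.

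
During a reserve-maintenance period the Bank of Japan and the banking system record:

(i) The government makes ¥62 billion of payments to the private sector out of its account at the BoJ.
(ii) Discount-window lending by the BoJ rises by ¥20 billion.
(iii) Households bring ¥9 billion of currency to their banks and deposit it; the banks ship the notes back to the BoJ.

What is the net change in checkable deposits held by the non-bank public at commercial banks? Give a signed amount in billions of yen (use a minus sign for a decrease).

+¥71 billion

Government spending ¥62 billion: non-bank counterparties' bank balances rise → +¥62B.
Discount-window loan ¥20 billion: the counterparty is a bank, so public deposits are unchanged → 0.
Currency deposit ¥9 billion: non-bank counterparties' bank balances rise → +¥9B.
Net: 62 + 0 + 9 = +¥71 billion.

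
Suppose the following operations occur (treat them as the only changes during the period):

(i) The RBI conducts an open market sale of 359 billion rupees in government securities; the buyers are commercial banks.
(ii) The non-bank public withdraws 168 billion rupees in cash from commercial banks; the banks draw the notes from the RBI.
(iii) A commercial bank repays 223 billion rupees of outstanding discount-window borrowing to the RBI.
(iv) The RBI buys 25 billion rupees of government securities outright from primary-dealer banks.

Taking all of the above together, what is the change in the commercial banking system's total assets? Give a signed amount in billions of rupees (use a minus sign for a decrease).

RBI balance sheet:
  Assets:      Securities −334B, Loans to banks −223B
  Liabilities: Bank reserves −725B, Currency in circulation +168B
Commercial banking system:
  Assets:      Reserves at CB −725B, Securities +334B
  Liabilities: Checkable deposits −168B, Borrowings from CB −223B
Change in total bank assets = -391 billion.

-391 billion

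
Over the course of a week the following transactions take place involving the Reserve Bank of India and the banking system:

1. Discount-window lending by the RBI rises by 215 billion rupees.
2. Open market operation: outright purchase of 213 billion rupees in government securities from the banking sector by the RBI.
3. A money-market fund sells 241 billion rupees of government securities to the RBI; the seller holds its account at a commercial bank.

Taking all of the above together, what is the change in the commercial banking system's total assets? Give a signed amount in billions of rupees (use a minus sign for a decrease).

+456 billion

RBI balance sheet:
  Assets:      Securities +454B, Loans to banks +215B
  Liabilities: Bank reserves +669B
Commercial banking system:
  Assets:      Reserves at CB +669B, Securities −213B
  Liabilities: Checkable deposits +241B, Borrowings from CB +215B
Change in total bank assets = +456 billion.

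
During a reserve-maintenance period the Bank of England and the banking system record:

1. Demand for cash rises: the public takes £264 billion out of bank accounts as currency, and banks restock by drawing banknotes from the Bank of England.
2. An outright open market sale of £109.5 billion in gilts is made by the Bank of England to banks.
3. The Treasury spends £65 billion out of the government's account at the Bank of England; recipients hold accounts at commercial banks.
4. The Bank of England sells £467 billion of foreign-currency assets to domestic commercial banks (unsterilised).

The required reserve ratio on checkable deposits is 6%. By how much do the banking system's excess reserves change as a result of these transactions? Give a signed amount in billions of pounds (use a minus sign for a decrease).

-£763.56 billion

Currency withdrawal £264 billion: reserves −£264B, deposits −£264B.
OMO sale (to banks) £109.5 billion: reserves −£109.5B, deposits 0.
Government spending £65 billion: reserves +£65B, deposits +£65B.
FX sale £467 billion: reserves −£467B, deposits 0.
Totals: Δreserves = −£775.5B, Δdeposits = −£199B.
Δrequired reserves = 6% × −£199B = −£11.94B.
Δexcess reserves = Δreserves − Δrequired = −£775.5B − (−£11.94B) = -£763.56 billion.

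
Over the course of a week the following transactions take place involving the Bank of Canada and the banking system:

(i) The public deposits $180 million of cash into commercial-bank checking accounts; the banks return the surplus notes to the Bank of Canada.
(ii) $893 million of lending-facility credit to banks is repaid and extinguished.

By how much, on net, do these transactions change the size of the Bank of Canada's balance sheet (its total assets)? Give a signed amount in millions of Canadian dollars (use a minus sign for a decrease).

-$893 million

Bank of Canada balance sheet:
  Assets:      Loans to banks −$893M
  Liabilities: Bank reserves −$713M, Currency in circulation −$180M
Commercial banking system:
  Assets:      Reserves at CB −$713M
  Liabilities: Checkable deposits +$180M, Borrowings from CB −$893M
Change in total Bank of Canada assets = -$893 million.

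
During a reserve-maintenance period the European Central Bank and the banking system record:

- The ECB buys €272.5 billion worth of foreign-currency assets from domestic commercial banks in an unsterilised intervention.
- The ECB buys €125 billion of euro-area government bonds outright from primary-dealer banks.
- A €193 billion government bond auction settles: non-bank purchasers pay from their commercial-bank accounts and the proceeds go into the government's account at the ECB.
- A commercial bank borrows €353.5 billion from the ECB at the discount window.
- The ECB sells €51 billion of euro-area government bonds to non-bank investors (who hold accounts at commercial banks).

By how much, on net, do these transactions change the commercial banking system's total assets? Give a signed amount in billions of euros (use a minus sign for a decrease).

ECB balance sheet:
  Assets:      Securities +€74B, Loans to banks +€353.5B, Foreign assets +€272.5B
  Liabilities: Bank reserves +€507B, Government deposits +€193B
Commercial banking system:
  Assets:      Reserves at CB +€507B, Securities −€125B, Foreign assets −€272.5B
  Liabilities: Checkable deposits −€244B, Borrowings from CB +€353.5B
Change in total bank assets = +€109.5 billion.

+€109.5 billion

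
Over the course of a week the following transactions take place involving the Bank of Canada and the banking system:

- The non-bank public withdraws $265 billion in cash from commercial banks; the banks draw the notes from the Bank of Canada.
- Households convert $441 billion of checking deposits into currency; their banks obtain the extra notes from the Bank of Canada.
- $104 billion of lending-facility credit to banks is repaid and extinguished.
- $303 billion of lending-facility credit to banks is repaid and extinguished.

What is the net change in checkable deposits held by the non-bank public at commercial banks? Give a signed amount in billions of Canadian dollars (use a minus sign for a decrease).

Currency withdrawal $265 billion: non-bank counterparties' bank balances fall → −$265B.
Currency withdrawal $441 billion: non-bank counterparties' bank balances fall → −$441B.
Discount-window repayment $104 billion: the counterparty is a bank, so public deposits are unchanged → 0.
Discount-window repayment $303 billion: the counterparty is a bank, so public deposits are unchanged → 0.
Net: −265 − 441 + 0 + 0 = -$706 billion.

-$706 billion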